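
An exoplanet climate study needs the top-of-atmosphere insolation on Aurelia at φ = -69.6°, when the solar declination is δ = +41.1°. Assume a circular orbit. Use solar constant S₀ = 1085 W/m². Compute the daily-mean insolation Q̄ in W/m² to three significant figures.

cos H₀ = −tan(-69.6°) tan(+41.100°) = 2.3457 ≥ 1 ⇒ polar night, H₀ = 0 and Q̄ = 0.

Q̄ ≈ 0.00 W/m²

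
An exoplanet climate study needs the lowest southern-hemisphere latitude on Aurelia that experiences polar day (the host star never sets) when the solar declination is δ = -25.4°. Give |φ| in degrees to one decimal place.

|φ| = 64.6°

Polar day requires cos H₀ = −tan φ tan δ ≤ −1, i.e. tan φ tan δ ≥ 1.
The boundary is |tan φ| · |tan δ| = 1, so |φ| = 90° − |δ| = 90° − 25.4° = 64.6° in the southern hemisphere.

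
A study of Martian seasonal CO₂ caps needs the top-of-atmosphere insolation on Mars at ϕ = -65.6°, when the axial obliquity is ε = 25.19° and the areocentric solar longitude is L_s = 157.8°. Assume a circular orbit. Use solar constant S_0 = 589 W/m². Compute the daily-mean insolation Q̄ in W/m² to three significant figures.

sin δ = sin 25.19° × sin 157.8° = 0.16082, so δ = +9.254°.
cos h₀ = −tan(-65.6°) tan(+9.254°) = 0.3592, h₀ = 1.2034 rad.
Bracket: h₀ sin ϕ sin δ + cos ϕ cos δ sin h₀ = 1.2034×-0.91068×0.16082 + 0.41310×0.98698×0.93326 = -0.176245 + 0.380510 = 0.204265.
Q̄ = (S_0/π) × [bracket] = (589/π) × 0.204265 = 38.30 W/m².

Q̄ ≈ 38.3 W/m²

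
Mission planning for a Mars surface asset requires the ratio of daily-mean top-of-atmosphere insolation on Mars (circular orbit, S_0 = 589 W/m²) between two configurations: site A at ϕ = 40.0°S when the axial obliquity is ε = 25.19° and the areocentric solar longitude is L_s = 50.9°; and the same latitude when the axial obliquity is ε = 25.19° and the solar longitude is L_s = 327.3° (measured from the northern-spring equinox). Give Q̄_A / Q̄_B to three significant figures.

— Configuration A (ϕ=-40.0°):
sin δ = sin 25.19° × sin 50.9° = 0.33030, so δ = +19.287°.
cos h₀ = −tan(-40.0°) tan(+19.287°) = 0.2936, h₀ = 1.2728 rad.
Bracket: h₀ sin ϕ sin δ + cos ϕ cos δ sin h₀ = 1.2728×-0.64279×0.33030 + 0.76604×0.94388×0.95592 = -0.270233 + 0.691178 = 0.420945.
Q̄ = (S_0/π) × [bracket] = (589/π) × 0.420945 = 78.921 W/m².
— Configuration B (ϕ=-40.0°):
Solar declination: sin δ = sin ε · sin L_s = sin 25.19° × sin 327.3° = -0.22994, so δ = -13.293°.
cos h₀ = −tan(-40.0°) tan(-13.293°) = -0.1983, h₀ = 1.7704 rad.
Bracket: h₀ sin ϕ sin δ + cos ϕ cos δ sin h₀ = 1.7704×-0.64279×-0.22994 + 0.76604×0.97321×0.98015 = 0.261671 + 0.730719 = 0.992390.
Q̄ = (S_0/π) × [bracket] = (589/π) × 0.992390 = 186.06 W/m².
Ratio Q̄_A / Q̄_B = 78.921 / 186.06 = 0.4242.

Q̄_A / Q̄_B ≈ 0.424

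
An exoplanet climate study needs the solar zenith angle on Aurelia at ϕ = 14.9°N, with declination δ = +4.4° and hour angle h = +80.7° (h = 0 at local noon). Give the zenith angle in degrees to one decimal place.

θ_z = 79.9°

cos θ_z = sin ϕ sin δ + cos ϕ cos δ cos h = 0.019727 + 0.155710 = 0.175437.
θ_z = arccos(0.175437) = 79.9°.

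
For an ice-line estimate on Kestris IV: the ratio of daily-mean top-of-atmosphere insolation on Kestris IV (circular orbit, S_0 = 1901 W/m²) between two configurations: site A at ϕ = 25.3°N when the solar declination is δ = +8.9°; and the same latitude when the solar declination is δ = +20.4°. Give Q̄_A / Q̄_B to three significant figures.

— Configuration A (ϕ=+25.3°):
cos h₀ = −tan(+25.3°) tan(+8.900°) = -0.0740, h₀ = 1.6449 rad.
Bracket: h₀ sin ϕ sin δ + cos ϕ cos δ sin h₀ = 1.6449×0.42736×0.15471 + 0.90408×0.98796×0.99726 = 0.108756 + 0.890748 = 0.999504.
Q̄ = (S_0/π) × [bracket] = (1901/π) × 0.999504 = 604.81 W/m².
— Configuration B (ϕ=+25.3°):
cos h₀ = −tan(+25.3°) tan(+20.400°) = -0.1758, h₀ = 1.7475 rad.
Bracket: h₀ sin ϕ sin δ + cos ϕ cos δ sin h₀ = 1.7475×0.42736×0.34857 + 0.90408×0.93728×0.98443 = 0.260316 + 0.834182 = 1.094498.
Q̄ = (S_0/π) × [bracket] = (1901/π) × 1.094498 = 662.29 W/m².
Ratio Q̄_A / Q̄_B = 604.81 / 662.29 = 0.9132.

Q̄_A / Q̄_B ≈ 0.913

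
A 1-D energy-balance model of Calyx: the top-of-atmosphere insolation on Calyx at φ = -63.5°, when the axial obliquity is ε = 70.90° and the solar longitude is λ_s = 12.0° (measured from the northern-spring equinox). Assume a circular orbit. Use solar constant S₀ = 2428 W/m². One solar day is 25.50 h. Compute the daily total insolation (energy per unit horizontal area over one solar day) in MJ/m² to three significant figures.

Solar declination: sin δ = sin ε · sin λ_s = sin 70.90° × sin 12.0° = 0.19647, so δ = +11.330°.
cos H₀ = −tan(-63.5°) tan(+11.330°) = 0.4019, H₀ = 1.1572 rad.
Bracket: H₀ sin φ sin δ + cos φ cos δ sin H₀ = 1.1572×-0.89493×0.19647 + 0.44620×0.98051×0.91569 = -0.203467 + 0.400618 = 0.197151.
Q̄ = (S₀/π) × [bracket] = (2428/π) × 0.197151 = 152.37 W/m².
Daily total = Q̄ × 25.50 h × 3600 s/h = 152.37 × 25.50 × 3600 / 10⁶ = 13.99 MJ/m².

14.0 MJ/m²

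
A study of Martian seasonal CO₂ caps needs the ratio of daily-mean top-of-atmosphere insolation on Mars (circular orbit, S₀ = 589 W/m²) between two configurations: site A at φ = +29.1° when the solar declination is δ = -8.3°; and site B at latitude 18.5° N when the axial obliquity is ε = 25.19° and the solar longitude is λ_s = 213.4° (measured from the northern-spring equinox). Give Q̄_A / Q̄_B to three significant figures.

Q̄_A / Q̄_B ≈ 0.937

— Configuration A (φ=+29.1°):
cos H₀ = −tan(+29.1°) tan(-8.300°) = 0.0812, H₀ = 1.4895 rad.
Bracket: H₀ sin φ sin δ + cos φ cos δ sin H₀ = 1.4895×0.48634×-0.14436 + 0.87377×0.98953×0.99670 = -0.104575 + 0.861768 = 0.757193.
Q̄ = (S₀/π) × [bracket] = (589/π) × 0.757193 = 141.96 W/m².
— Configuration B (φ=+18.5°):
Solar declination: sin δ = sin ε · sin λ_s = sin 25.19° × sin 213.4° = -0.23430, so δ = -13.550°.
cos H₀ = −tan(+18.5°) tan(-13.550°) = 0.0806, H₀ = 1.4901 rad.
Bracket: H₀ sin φ sin δ + cos φ cos δ sin H₀ = 1.4901×0.31730×-0.23430 + 0.94832×0.97217×0.99674 = -0.110779 + 0.918923 = 0.808144.
Q̄ = (S₀/π) × [bracket] = (589/π) × 0.808144 = 151.51 W/m².
Ratio Q̄_A / Q̄_B = 141.96 / 151.51 = 0.9370.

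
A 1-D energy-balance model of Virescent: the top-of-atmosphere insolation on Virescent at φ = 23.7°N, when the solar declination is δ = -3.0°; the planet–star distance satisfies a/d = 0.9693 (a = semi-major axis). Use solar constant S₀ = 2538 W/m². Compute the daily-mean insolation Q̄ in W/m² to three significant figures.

Q̄ ≈ 669 W/m²

cos H₀ = −tan(+23.7°) tan(-3.000°) = 0.0230, H₀ = 1.5478 rad.
Bracket: H₀ sin φ sin δ + cos φ cos δ sin H₀ = 1.5478×0.40195×-0.05234 + 0.91566×0.99863×0.99974 = -0.032563 + 0.914168 = 0.881605.
Inverse-square distance factor (a/d)² = 0.9693² = 0.939542.
Q̄ = (S₀/π) × 0.939542 × [bracket] = (2538/π) × 0.939542 × 0.881605 = 669.2 W/m².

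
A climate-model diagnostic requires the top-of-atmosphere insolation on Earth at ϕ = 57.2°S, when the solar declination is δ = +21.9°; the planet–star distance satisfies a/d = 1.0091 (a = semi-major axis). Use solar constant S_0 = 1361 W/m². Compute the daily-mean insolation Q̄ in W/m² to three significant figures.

Q̄ ≈ 49.2 W/m²

cos h₀ = −tan(-57.2°) tan(+21.900°) = 0.6238, h₀ = 0.8972 rad.
Bracket: h₀ sin ϕ sin δ + cos ϕ cos δ sin h₀ = 0.8972×-0.84057×0.37299 + 0.54171×0.92784×0.78160 = -0.281294 + 0.392848 = 0.111554.
Inverse-square distance factor (a/d)² = 1.0091² = 1.018283.
Q̄ = (S_0/π) × 1.018283 × [bracket] = (1361/π) × 1.018283 × 0.111554 = 49.21 W/m².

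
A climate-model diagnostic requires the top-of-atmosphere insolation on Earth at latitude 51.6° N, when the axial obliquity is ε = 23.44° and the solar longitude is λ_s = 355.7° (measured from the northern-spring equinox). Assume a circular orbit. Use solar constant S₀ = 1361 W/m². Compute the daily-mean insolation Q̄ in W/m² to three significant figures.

Q̄ ≈ 253 W/m²

Solar declination: sin δ = sin ε · sin λ_s = sin 23.44° × sin 355.7° = -0.02983, so δ = -1.709°.
cos H₀ = −tan(+51.6°) tan(-1.709°) = 0.0376, H₀ = 1.5331 rad.
Bracket: H₀ sin φ sin δ + cos φ cos δ sin H₀ = 1.5331×0.78369×-0.02983 + 0.62115×0.99956×0.99929 = -0.035840 + 0.620436 = 0.584596.
Q̄ = (S₀/π) × [bracket] = (1361/π) × 0.584596 = 253.3 W/m².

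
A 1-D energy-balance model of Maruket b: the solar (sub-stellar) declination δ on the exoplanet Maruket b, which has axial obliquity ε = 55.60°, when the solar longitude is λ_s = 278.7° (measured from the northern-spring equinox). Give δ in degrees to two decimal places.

sin δ = sin ε · sin λ_s = sin 55.60° × sin 278.7° = -0.815620.
δ = arcsin(-0.815620) = -54.65°.

δ = -54.65°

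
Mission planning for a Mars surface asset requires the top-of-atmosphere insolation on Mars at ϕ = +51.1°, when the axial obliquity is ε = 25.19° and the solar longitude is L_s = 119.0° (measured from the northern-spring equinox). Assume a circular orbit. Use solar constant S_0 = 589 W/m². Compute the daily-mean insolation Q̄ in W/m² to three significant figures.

Q̄ ≈ 208 W/m²

Solar declination: sin δ = sin ε · sin L_s = sin 25.19° × sin 119.0° = 0.37226, so δ = +21.855°.
cos h₀ = −tan(+51.1°) tan(+21.855°) = -0.4971, h₀ = 2.0910 rad.
Bracket: h₀ sin ϕ sin δ + cos ϕ cos δ sin h₀ = 2.0910×0.77824×0.37226 + 0.62796×0.92813×0.86771 = 0.605779 + 0.505726 = 1.111505.
Q̄ = (S_0/π) × [bracket] = (589/π) × 1.111505 = 208.4 W/m².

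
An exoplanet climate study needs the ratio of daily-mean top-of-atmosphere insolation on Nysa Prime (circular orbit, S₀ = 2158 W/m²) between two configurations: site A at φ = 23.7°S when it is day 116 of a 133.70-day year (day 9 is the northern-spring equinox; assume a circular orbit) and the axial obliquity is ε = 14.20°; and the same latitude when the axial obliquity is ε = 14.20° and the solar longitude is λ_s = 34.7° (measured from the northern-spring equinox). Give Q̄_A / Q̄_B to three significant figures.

Q̄_A / Q̄_B ≈ 1.27

— Configuration A (φ=-23.7°):
Solar longitude: λ_s = 360° × (116 − 9)/133.70 = 288.108°.
sin δ = sin 14.20° × sin 288.108° = -0.23316, so δ = -13.483°.
cos H₀ = −tan(-23.7°) tan(-13.483°) = -0.1053, H₀ = 1.6762 rad.
Bracket: H₀ sin φ sin δ + cos φ cos δ sin H₀ = 1.6762×-0.40195×-0.23316 + 0.91566×0.97244×0.99445 = 0.157091 + 0.885483 = 1.042574.
Q̄ = (S₀/π) × [bracket] = (2158/π) × 1.042574 = 716.16 W/m².
— Configuration B (φ=-23.7°):
Solar declination: sin δ = sin ε · sin λ_s = sin 14.20° × sin 34.7° = 0.13965, so δ = +8.028°.
cos H₀ = −tan(-23.7°) tan(+8.028°) = 0.0619, H₀ = 1.5088 rad.
Bracket: H₀ sin φ sin δ + cos φ cos δ sin H₀ = 1.5088×-0.40195×0.13965 + 0.91566×0.99020×0.99808 = -0.084692 + 0.904946 = 0.820254.
Q̄ = (S₀/π) × [bracket] = (2158/π) × 0.820254 = 563.44 W/m².
Ratio Q̄_A / Q̄_B = 716.16 / 563.44 = 1.271.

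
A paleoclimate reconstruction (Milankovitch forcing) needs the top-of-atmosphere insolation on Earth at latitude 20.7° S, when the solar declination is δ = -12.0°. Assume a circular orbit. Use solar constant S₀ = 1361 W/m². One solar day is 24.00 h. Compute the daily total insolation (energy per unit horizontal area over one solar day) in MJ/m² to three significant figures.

38.7 MJ/m²

cos H₀ = −tan(-20.7°) tan(-12.000°) = -0.0803, H₀ = 1.6512 rad.
Bracket: H₀ sin φ sin δ + cos φ cos δ sin H₀ = 1.6512×-0.35347×-0.20791 + 0.93544×0.97815×0.99677 = 0.121347 + 0.912045 = 1.033392.
Q̄ = (S₀/π) × [bracket] = (1361/π) × 1.033392 = 447.69 W/m².
Daily total = Q̄ × 24.00 h × 3600 s/h = 447.69 × 24.00 × 3600 / 10⁶ = 38.68 MJ/m².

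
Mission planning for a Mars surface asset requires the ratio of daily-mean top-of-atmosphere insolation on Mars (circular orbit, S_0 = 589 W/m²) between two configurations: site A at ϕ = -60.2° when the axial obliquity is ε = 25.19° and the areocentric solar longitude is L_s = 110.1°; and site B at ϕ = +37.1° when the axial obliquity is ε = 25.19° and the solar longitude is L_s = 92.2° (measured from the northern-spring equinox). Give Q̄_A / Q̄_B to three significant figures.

— Configuration A (ϕ=-60.2°):
sin δ = sin 25.19° × sin 110.1° = 0.39970, so δ = +23.559°.
cos h₀ = −tan(-60.2°) tan(+23.559°) = 0.7614, h₀ = 0.7054 rad.
Bracket: h₀ sin ϕ sin δ + cos ϕ cos δ sin h₀ = 0.7054×-0.86777×0.39970 + 0.49697×0.91665×0.64831 = -0.244666 + 0.295336 = 0.050670.
Q̄ = (S_0/π) × [bracket] = (589/π) × 0.050670 = 9.4998 W/m².
— Configuration B (ϕ=+37.1°):
Solar declination: sin δ = sin ε · sin L_s = sin 25.19° × sin 92.2° = 0.42531, so δ = +25.170°.
cos h₀ = −tan(+37.1°) tan(+25.170°) = -0.3554, h₀ = 1.9341 rad.
Bracket: h₀ sin ϕ sin δ + cos ϕ cos δ sin h₀ = 1.9341×0.60321×0.42531 + 0.79758×0.90505×0.93471 = 0.496196 + 0.674720 = 1.170916.
Q̄ = (S_0/π) × [bracket] = (589/π) × 1.170916 = 219.53 W/m².
Ratio Q̄_A / Q̄_B = 9.4998 / 219.53 = 0.04327.

Q̄_A / Q̄_B ≈ 0.0433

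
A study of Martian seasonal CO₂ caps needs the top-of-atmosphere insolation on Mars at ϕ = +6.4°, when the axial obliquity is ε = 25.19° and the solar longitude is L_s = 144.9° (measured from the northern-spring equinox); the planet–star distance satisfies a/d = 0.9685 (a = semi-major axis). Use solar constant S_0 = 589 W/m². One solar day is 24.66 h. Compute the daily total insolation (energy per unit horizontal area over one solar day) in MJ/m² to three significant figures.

15.7 MJ/m²

Solar declination: sin δ = sin ε · sin L_s = sin 25.19° × sin 144.9° = 0.24473, so δ = +14.166°.
cos h₀ = −tan(+6.4°) tan(+14.166°) = -0.0283, h₀ = 1.5991 rad.
Bracket: h₀ sin ϕ sin δ + cos ϕ cos δ sin h₀ = 1.5991×0.11147×0.24473 + 0.99377×0.96959×0.99960 = 0.043624 + 0.963164 = 1.006788.
Inverse-square distance factor (a/d)² = 0.9685² = 0.937992.
Q̄ = (S_0/π) × 0.937992 × [bracket] = (589/π) × 0.937992 × 1.006788 = 177.05 W/m².
Daily total = Q̄ × 24.66 h × 3600 s/h = 177.05 × 24.66 × 3600 / 10⁶ = 15.72 MJ/m².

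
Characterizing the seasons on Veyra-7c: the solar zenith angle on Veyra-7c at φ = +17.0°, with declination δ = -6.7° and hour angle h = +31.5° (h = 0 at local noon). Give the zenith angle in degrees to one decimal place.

θ_z = 39.1°

cos θ_z = sin φ sin δ + cos φ cos δ cos h = -0.034111 + 0.809815 = 0.775704.
θ_z = arccos(0.775704) = 39.1°.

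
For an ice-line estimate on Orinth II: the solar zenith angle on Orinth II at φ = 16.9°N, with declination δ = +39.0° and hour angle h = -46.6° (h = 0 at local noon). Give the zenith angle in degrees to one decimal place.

cos θ_z = sin φ sin δ + cos φ cos δ cos h = 0.182945 + 0.510907 = 0.693852.
θ_z = arccos(0.693852) = 46.1°.

θ_z = 46.1°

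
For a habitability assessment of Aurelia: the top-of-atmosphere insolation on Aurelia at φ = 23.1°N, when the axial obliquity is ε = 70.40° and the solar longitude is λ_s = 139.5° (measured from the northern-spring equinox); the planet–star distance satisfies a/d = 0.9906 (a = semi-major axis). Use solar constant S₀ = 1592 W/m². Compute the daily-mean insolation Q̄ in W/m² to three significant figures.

Q̄ ≈ 569 W/m²

Solar declination: sin δ = sin ε · sin λ_s = sin 70.40° × sin 139.5° = 0.61182, so δ = +37.721°.
cos H₀ = −tan(+23.1°) tan(+37.721°) = -0.3299, H₀ = 1.9070 rad.
Bracket: H₀ sin φ sin δ + cos φ cos δ sin H₀ = 1.9070×0.39234×0.61182 + 0.91982×0.79100×0.94401 = 0.457759 + 0.686841 = 1.144600.
Inverse-square distance factor (a/d)² = 0.9906² = 0.981288.
Q̄ = (S₀/π) × 0.981288 × [bracket] = (1592/π) × 0.981288 × 1.144600 = 569.2 W/m².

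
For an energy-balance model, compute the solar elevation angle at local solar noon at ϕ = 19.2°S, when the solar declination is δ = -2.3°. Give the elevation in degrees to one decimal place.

At local noon the hour angle is zero, so the zenith angle equals |ϕ − δ| = |-19.2° − (-2.300°)| = 16.900°.
Elevation = 90° − 16.900° = 73.1°.

73.1°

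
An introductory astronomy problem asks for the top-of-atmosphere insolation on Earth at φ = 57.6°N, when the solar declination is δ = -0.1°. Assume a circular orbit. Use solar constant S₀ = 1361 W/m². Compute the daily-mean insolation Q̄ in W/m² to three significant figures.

Q̄ ≈ 231 W/m²

cos H₀ = −tan(+57.6°) tan(-0.100°) = 0.0028, H₀ = 1.5680 rad.
Bracket: H₀ sin φ sin δ + cos φ cos δ sin H₀ = 1.5680×0.84433×-0.00175 + 0.53583×1.00000×1.00000 = -0.002317 + 0.535830 = 0.533513.
Q̄ = (S₀/π) × [bracket] = (1361/π) × 0.533513 = 231.1 W/m².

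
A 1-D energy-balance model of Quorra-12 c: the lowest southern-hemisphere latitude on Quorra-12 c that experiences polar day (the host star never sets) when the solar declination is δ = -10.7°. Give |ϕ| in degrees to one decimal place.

|ϕ| = 79.3°

Polar day requires cos h₀ = −tan ϕ tan δ ≤ −1, i.e. tan ϕ tan δ ≥ 1.
The boundary is |tan ϕ| · |tan δ| = 1, so |ϕ| = 90° − |δ| = 90° − 10.7° = 79.3° in the southern hemisphere.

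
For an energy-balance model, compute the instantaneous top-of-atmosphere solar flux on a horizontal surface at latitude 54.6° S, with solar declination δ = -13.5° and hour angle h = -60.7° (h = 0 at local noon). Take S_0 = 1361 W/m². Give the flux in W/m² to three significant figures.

cos θ_z = sin ϕ sin δ + cos ϕ cos δ cos h = 0.190288 + 0.275657 = 0.465945.
Flux = S_0 · cos θ_z = 1361 × 0.465945 = 634.2 W/m².

634 W/m²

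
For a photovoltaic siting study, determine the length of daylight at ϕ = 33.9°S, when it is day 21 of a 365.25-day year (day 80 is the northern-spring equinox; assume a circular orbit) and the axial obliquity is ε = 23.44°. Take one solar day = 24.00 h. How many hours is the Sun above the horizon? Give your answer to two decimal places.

Solar longitude: L_s = 360° × (21 − 80)/365.25 = -58.152°, i.e. -58.152° + 360° = 301.848°.
sin δ = sin 23.44° × sin 301.848° = -0.33790, so δ = -19.749°.
cos h₀ = −tan ϕ · tan δ = −tan(-33.9°) × tan(-19.749°) = -0.2413, so h₀ = 1.8145 rad = 103.96°.
Daylight = 2h₀/(2π) × 24.00 h = (1.8145/π) × 24.00 = 13.86 h.

13.86 h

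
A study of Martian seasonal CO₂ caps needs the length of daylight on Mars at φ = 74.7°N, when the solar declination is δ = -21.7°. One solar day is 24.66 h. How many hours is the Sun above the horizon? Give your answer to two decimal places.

0.00 h

cos H₀ = −tan φ · tan δ = 1.4547 ≥ 1, so the Sun never rises (polar night) and H₀ = 0.
Daylight = 2H₀/(2π) × 24.66 h = (0.0000/π) × 24.66 = 0.00 h.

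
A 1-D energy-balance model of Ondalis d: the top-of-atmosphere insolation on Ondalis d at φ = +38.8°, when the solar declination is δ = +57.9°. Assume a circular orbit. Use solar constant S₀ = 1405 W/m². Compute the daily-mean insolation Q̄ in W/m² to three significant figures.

Q̄ ≈ 746 W/m²

cos H₀ = −tan(+38.8°) tan(+57.900°) = -1.2817 ≤ −1 ⇒ polar day, H₀ = π.
Bracket: H₀ sin φ sin δ + cos φ cos δ sin H₀ = 3.1416×0.62660×0.84712 + 0.77934×0.53140×0.00000 = 1.667578 + 0.000000 = 1.667578.
Q̄ = (S₀/π) × [bracket] = (1405/π) × 1.667578 = 745.8 W/m².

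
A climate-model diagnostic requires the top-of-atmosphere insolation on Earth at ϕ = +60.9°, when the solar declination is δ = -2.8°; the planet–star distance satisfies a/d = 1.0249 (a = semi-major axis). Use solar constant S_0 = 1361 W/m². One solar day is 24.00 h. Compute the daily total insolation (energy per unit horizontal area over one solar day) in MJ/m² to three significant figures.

cos h₀ = −tan(+60.9°) tan(-2.800°) = 0.0879, h₀ = 1.4828 rad.
Bracket: h₀ sin ϕ sin δ + cos ϕ cos δ sin h₀ = 1.4828×0.87377×-0.04885 + 0.48634×0.99881×0.99613 = -0.063291 + 0.483881 = 0.420590.
Inverse-square distance factor (a/d)² = 1.0249² = 1.050420.
Q̄ = (S_0/π) × 1.050420 × [bracket] = (1361/π) × 1.050420 × 0.420590 = 191.39 W/m².
Daily total = Q̄ × 24.00 h × 3600 s/h = 191.39 × 24.00 × 3600 / 10⁶ = 16.54 MJ/m².

16.5 MJ/m²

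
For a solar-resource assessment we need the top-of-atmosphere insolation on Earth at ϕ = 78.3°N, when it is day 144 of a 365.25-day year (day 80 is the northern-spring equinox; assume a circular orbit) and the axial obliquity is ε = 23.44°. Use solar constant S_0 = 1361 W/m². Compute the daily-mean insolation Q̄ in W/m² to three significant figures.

Solar longitude: L_s = 360° × (144 − 80)/365.25 = 63.080°.
sin δ = sin 23.44° × sin 63.080° = 0.35468, so δ = +20.774°.
cos h₀ = −tan(+78.3°) tan(+20.774°) = -1.8318 ≤ −1 ⇒ polar day, h₀ = π.
Bracket: h₀ sin ϕ sin δ + cos ϕ cos δ sin h₀ = 3.1416×0.97922×0.35468 + 0.20279×0.93499×0.00000 = 1.091108 + 0.000000 = 1.091108.
Q̄ = (S_0/π) × [bracket] = (1361/π) × 1.091108 = 472.7 W/m².

Q̄ ≈ 473 W/m²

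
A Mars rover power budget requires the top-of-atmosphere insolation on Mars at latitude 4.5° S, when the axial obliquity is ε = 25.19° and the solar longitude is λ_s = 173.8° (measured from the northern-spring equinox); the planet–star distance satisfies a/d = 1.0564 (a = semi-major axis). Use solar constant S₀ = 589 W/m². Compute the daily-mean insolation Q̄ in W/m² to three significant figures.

Solar declination: sin δ = sin ε · sin λ_s = sin 25.19° × sin 173.8° = 0.04597, so δ = +2.635°.
cos H₀ = −tan(-4.5°) tan(+2.635°) = 0.0036, H₀ = 1.5672 rad.
Bracket: H₀ sin φ sin δ + cos φ cos δ sin H₀ = 1.5672×-0.07846×0.04597 + 0.99692×0.99894×0.99999 = -0.005653 + 0.995853 = 0.990200.
Inverse-square distance factor (a/d)² = 1.0564² = 1.115981.
Q̄ = (S₀/π) × 1.115981 × [bracket] = (589/π) × 1.115981 × 0.990200 = 207.2 W/m².

Q̄ ≈ 207 W/m²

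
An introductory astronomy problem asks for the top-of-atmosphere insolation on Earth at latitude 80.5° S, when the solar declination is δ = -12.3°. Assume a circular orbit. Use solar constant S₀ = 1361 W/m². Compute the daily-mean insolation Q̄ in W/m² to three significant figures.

Q̄ ≈ 286 W/m²

cos H₀ = −tan(-80.5°) tan(-12.300°) = -1.3029 ≤ −1 ⇒ polar day, H₀ = π.
Bracket: H₀ sin φ sin δ + cos φ cos δ sin H₀ = 3.1416×-0.98629×-0.21303 + 0.16505×0.97705×0.00000 = 0.660080 + 0.000000 = 0.660080.
Q̄ = (S₀/π) × [bracket] = (1361/π) × 0.660080 = 286.0 W/m².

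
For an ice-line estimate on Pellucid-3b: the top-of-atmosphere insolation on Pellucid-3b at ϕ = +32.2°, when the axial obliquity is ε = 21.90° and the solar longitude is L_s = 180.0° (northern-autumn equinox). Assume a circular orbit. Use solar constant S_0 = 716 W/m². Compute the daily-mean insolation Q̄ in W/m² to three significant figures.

Q̄ ≈ 193 W/m²

Solar declination: sin δ = sin ε · sin L_s = sin 21.90° × sin 180.0° = 0.00000, so δ = +0.000°.
cos h₀ = −tan(+32.2°) tan(+0.000°) = -0.0000, h₀ = 1.5708 rad.
Bracket: h₀ sin ϕ sin δ + cos ϕ cos δ sin h₀ = 1.5708×0.53288×0.00000 + 0.84619×1.00000×1.00000 = 0.000000 + 0.846190 = 0.846190.
Q̄ = (S_0/π) × [bracket] = (716/π) × 0.846190 = 192.9 W/m².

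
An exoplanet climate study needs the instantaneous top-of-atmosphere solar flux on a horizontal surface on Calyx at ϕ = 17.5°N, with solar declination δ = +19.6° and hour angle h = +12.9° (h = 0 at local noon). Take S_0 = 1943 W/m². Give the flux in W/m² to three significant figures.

cos θ_z = sin ϕ sin δ + cos ϕ cos δ cos h = 0.100872 + 0.875780 = 0.976652.
Flux = S_0 · cos θ_z = 1943 × 0.976652 = 1898 W/m².

1.90e+03 W/m²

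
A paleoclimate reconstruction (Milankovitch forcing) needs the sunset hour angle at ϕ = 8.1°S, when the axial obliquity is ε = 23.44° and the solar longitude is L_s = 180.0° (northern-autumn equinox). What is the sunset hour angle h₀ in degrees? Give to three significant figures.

h₀ = 90.0°

Solar declination: sin δ = sin ε · sin L_s = sin 23.44° × sin 180.0° = 0.00000, so δ = +0.000°.
cos h₀ = −tan ϕ · tan δ = −tan(-8.1°) × tan(+0.000°) = 0.0000, so h₀ = 1.5708 rad = 90.00°.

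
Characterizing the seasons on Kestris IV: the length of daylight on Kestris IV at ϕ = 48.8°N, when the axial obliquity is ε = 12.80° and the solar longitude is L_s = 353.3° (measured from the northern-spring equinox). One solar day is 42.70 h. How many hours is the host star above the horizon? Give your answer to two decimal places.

20.95 h

Solar declination: sin δ = sin ε · sin L_s = sin 12.80° × sin 353.3° = -0.02585, so δ = -1.481°.
cos h₀ = −tan ϕ · tan δ = −tan(+48.8°) × tan(-1.481°) = 0.0295, so h₀ = 1.5413 rad = 88.31°.
Daylight = 2h₀/(2π) × 42.70 h = (1.5413/π) × 42.70 = 20.95 h.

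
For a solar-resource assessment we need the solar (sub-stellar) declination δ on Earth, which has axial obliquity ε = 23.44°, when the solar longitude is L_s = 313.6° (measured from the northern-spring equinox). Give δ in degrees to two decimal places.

δ = -16.74°

sin δ = sin ε · sin L_s = sin 23.44° × sin 313.6° = -0.288067.
δ = arcsin(-0.288067) = -16.74°.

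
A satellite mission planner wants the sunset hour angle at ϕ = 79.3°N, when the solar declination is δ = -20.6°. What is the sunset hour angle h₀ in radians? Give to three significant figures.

cos h₀ = −tan ϕ · tan δ = 1.9893 ≥ 1, so the Sun never rises (polar night) and h₀ = 0.

h₀ = 0.00 rad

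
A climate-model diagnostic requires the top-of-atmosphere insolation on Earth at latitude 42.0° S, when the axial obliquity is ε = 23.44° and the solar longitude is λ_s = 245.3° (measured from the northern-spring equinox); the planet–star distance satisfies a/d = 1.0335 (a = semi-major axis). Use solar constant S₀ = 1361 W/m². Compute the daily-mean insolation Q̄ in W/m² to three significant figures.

Solar declination: sin δ = sin ε · sin λ_s = sin 23.44° × sin 245.3° = -0.36139, so δ = -21.186°.
cos H₀ = −tan(-42.0°) tan(-21.186°) = -0.3490, H₀ = 1.9273 rad.
Bracket: H₀ sin φ sin δ + cos φ cos δ sin H₀ = 1.9273×-0.66913×-0.36139 + 0.74314×0.93241×0.93713 = 0.466054 + 0.649348 = 1.115402.
Inverse-square distance factor (a/d)² = 1.0335² = 1.068122.
Q̄ = (S₀/π) × 1.068122 × [bracket] = (1361/π) × 1.068122 × 1.115402 = 516.1 W/m².

Q̄ ≈ 516 W/m²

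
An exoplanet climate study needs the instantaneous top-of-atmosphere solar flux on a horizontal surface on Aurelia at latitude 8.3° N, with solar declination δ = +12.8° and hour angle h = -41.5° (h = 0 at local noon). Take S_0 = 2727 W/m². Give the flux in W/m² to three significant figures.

2.06e+03 W/m²

cos θ_z = sin ϕ sin δ + cos ϕ cos δ cos h = 0.031982 + 0.722694 = 0.754676.
Flux = S_0 · cos θ_z = 2727 × 0.754676 = 2058 W/m².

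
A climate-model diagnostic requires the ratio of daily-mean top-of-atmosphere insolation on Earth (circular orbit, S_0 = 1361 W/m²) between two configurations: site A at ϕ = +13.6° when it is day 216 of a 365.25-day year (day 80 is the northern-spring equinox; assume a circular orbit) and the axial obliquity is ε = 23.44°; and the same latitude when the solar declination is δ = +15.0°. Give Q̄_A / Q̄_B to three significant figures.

Q̄_A / Q̄_B ≈ 1.00

— Configuration A (ϕ=+13.6°):
Solar longitude: L_s = 360° × (216 − 80)/365.25 = 134.045°.
sin δ = sin 23.44° × sin 134.045° = 0.28593, so δ = +16.614°.
cos h₀ = −tan(+13.6°) tan(+16.614°) = -0.0722, h₀ = 1.6430 rad.
Bracket: h₀ sin ϕ sin δ + cos ϕ cos δ sin h₀ = 1.6430×0.23514×0.28593 + 0.97196×0.95825×0.99739 = 0.110465 + 0.928950 = 1.039415.
Q̄ = (S_0/π) × [bracket] = (1361/π) × 1.039415 = 450.30 W/m².
— Configuration B (ϕ=+13.6°):
cos h₀ = −tan(+13.6°) tan(+15.000°) = -0.0648, h₀ = 1.6357 rad.
Bracket: h₀ sin ϕ sin δ + cos ϕ cos δ sin h₀ = 1.6357×0.23514×0.25882 + 0.97196×0.96593×0.99790 = 0.099547 + 0.936874 = 1.036421.
Q̄ = (S_0/π) × [bracket] = (1361/π) × 1.036421 = 449.00 W/m².
Ratio Q̄_A / Q̄_B = 450.30 / 449.00 = 1.003.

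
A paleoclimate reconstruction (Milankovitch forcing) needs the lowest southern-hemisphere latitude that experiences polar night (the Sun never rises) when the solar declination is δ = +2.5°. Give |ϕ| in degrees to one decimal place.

Polar night requires cos h₀ = −tan ϕ tan δ ≥ 1, i.e. tan ϕ tan δ ≤ −1.
The boundary is |tan ϕ| · |tan δ| = 1, so |ϕ| = 90° − |δ| = 90° − 2.5° = 87.5° in the southern hemisphere.

|ϕ| = 87.5°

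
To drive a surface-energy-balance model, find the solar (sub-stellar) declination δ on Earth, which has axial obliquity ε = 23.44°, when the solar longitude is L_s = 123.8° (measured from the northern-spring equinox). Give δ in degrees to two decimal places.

δ = +19.30°

sin δ = sin ε · sin L_s = sin 23.44° × sin 123.8° = 0.330556.
δ = arcsin(0.330556) = +19.30°.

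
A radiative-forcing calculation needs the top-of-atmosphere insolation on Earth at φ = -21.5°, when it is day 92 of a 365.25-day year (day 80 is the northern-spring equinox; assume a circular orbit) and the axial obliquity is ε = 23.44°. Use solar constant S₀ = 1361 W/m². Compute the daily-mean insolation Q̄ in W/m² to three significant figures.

Solar longitude: λ_s = 360° × (92 − 80)/365.25 = 11.828°.
sin δ = sin 23.44° × sin 11.828° = 0.08153, so δ = +4.677°.
cos H₀ = −tan(-21.5°) tan(+4.677°) = 0.0322, H₀ = 1.5386 rad.
Bracket: H₀ sin φ sin δ + cos φ cos δ sin H₀ = 1.5386×-0.36650×0.08153 + 0.93042×0.99667×0.99948 = -0.045975 + 0.926839 = 0.880864.
Q̄ = (S₀/π) × [bracket] = (1361/π) × 0.880864 = 381.6 W/m².

Q̄ ≈ 382 W/m²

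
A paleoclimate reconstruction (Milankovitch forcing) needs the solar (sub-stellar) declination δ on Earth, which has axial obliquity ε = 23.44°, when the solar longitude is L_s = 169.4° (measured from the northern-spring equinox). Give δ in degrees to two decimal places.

δ = +4.20°

sin δ = sin ε · sin L_s = sin 23.44° × sin 169.4° = 0.073174.
δ = arcsin(0.073174) = +4.20°.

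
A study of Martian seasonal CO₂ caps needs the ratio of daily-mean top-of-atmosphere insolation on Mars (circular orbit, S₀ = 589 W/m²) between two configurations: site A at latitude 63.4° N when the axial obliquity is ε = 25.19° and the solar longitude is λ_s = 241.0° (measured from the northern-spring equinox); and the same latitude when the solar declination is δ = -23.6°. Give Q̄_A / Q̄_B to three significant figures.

Q̄_A / Q̄_B ≈ 1.98

— Configuration A (φ=+63.4°):
Solar declination: sin δ = sin ε · sin λ_s = sin 25.19° × sin 241.0° = -0.37226, so δ = -21.855°.
cos H₀ = −tan(+63.4°) tan(-21.855°) = 0.8009, H₀ = 0.6419 rad.
Bracket: H₀ sin φ sin δ + cos φ cos δ sin H₀ = 0.6419×0.89415×-0.37226 + 0.44776×0.92813×0.59874 = -0.213660 + 0.248824 = 0.035164.
Q̄ = (S₀/π) × [bracket] = (589/π) × 0.035164 = 6.5927 W/m².
— Configuration B (φ=+63.4°):
cos H₀ = −tan(+63.4°) tan(-23.600°) = 0.8724, H₀ = 0.5106 rad.
Bracket: H₀ sin φ sin δ + cos φ cos δ sin H₀ = 0.5106×0.89415×-0.40035 + 0.44776×0.91636×0.48871 = -0.182781 + 0.200522 = 0.017741.
Q̄ = (S₀/π) × [bracket] = (589/π) × 0.017741 = 3.3262 W/m².
Ratio Q̄_A / Q̄_B = 6.5927 / 3.3262 = 1.982.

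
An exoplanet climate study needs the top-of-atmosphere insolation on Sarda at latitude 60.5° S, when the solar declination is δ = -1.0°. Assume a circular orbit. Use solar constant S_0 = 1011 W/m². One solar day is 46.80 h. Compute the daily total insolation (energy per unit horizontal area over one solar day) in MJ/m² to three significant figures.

28.0 MJ/m²

cos h₀ = −tan(-60.5°) tan(-1.000°) = -0.0309, h₀ = 1.6017 rad.
Bracket: h₀ sin ϕ sin δ + cos ϕ cos δ sin h₀ = 1.6017×-0.87036×-0.01745 + 0.49242×0.99985×0.99952 = 0.024326 + 0.492110 = 0.516436.
Q̄ = (S_0/π) × [bracket] = (1011/π) × 0.516436 = 166.19 W/m².
Daily total = Q̄ × 46.80 h × 3600 s/h = 166.19 × 46.80 × 3600 / 10⁶ = 28.00 MJ/m².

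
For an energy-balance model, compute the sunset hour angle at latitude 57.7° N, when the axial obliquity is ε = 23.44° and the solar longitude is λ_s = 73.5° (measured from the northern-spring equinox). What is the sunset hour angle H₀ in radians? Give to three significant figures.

Solar declination: sin δ = sin ε · sin λ_s = sin 23.44° × sin 73.5° = 0.38141, so δ = +22.421°.
cos H₀ = −tan φ · tan δ = −tan(+57.7°) × tan(+22.421°) = -0.6527, so H₀ = 2.2819 rad = 130.74°.

H₀ = 2.28 rad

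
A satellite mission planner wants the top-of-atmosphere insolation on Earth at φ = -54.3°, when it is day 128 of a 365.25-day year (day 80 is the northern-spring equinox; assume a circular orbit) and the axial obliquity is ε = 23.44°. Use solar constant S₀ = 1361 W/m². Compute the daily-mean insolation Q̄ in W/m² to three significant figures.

Q̄ ≈ 102 W/m²

Solar longitude: λ_s = 360° × (128 − 80)/365.25 = 47.310°.
sin δ = sin 23.44° × sin 47.310° = 0.29239, so δ = +17.001°.
cos H₀ = −tan(-54.3°) tan(+17.001°) = 0.4255, H₀ = 1.1313 rad.
Bracket: H₀ sin φ sin δ + cos φ cos δ sin H₀ = 1.1313×-0.81208×0.29239 + 0.58354×0.95630×0.90496 = -0.268620 + 0.505003 = 0.236383.
Q̄ = (S₀/π) × [bracket] = (1361/π) × 0.236383 = 102.4 W/m².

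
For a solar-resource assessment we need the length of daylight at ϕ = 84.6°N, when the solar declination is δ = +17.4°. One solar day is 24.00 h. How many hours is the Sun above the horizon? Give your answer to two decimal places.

Sunrise equation: cos h₀ = −tan ϕ · tan δ = -3.3152 ≤ −1, so the Sun never sets (polar day) and h₀ = π.
Daylight = 2h₀/(2π) × 24.00 h = (3.1416/π) × 24.00 = 24.00 h.

24.00 h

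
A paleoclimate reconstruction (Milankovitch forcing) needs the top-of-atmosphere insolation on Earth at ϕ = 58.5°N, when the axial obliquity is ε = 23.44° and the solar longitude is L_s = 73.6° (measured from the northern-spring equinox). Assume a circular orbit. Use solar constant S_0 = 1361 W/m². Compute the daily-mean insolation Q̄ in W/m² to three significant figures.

Solar declination: sin δ = sin ε · sin L_s = sin 23.44° × sin 73.6° = 0.38160, so δ = +22.433°.
cos h₀ = −tan(+58.5°) tan(+22.433°) = -0.6737, h₀ = 2.3100 rad.
Bracket: h₀ sin ϕ sin δ + cos ϕ cos δ sin h₀ = 2.3100×0.85264×0.38160 + 0.52250×0.92433×0.73900 = 0.751599 + 0.356909 = 1.108508.
Q̄ = (S_0/π) × [bracket] = (1361/π) × 1.108508 = 480.2 W/m².

Q̄ ≈ 480 W/m²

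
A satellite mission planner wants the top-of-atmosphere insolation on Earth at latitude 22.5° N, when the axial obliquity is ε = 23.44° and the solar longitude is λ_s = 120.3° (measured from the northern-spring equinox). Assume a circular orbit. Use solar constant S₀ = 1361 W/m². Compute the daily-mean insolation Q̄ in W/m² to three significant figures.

Solar declination: sin δ = sin ε · sin λ_s = sin 23.44° × sin 120.3° = 0.34345, so δ = +20.087°.
cos H₀ = −tan(+22.5°) tan(+20.087°) = -0.1515, H₀ = 1.7229 rad.
Bracket: H₀ sin φ sin δ + cos φ cos δ sin H₀ = 1.7229×0.38268×0.34345 + 0.92388×0.93917×0.98846 = 0.226443 + 0.857667 = 1.084110.
Q̄ = (S₀/π) × [bracket] = (1361/π) × 1.084110 = 469.7 W/m².

Q̄ ≈ 470 W/m²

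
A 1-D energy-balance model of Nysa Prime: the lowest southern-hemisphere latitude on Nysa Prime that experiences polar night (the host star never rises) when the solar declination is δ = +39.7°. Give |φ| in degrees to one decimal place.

|φ| = 50.3°

Polar night requires cos H₀ = −tan φ tan δ ≥ 1, i.e. tan φ tan δ ≤ −1.
The boundary is |tan φ| · |tan δ| = 1, so |φ| = 90° − |δ| = 90° − 39.7° = 50.3° in the southern hemisphere.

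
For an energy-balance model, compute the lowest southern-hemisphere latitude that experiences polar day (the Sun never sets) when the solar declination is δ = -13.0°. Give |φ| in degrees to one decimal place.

Polar day requires cos H₀ = −tan φ tan δ ≤ −1, i.e. tan φ tan δ ≥ 1.
The boundary is |tan φ| · |tan δ| = 1, so |φ| = 90° − |δ| = 90° − 13.0° = 77.0° in the southern hemisphere.

|φ| = 77.0°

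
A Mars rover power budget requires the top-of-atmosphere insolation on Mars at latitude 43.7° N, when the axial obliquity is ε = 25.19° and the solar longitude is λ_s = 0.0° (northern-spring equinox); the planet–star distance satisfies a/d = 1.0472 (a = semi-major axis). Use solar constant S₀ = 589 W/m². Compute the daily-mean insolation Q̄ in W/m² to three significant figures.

Solar declination: sin δ = sin ε · sin λ_s = sin 25.19° × sin 0.0° = 0.00000, so δ = +0.000°.
cos H₀ = −tan(+43.7°) tan(+0.000°) = -0.0000, H₀ = 1.5708 rad.
Bracket: H₀ sin φ sin δ + cos φ cos δ sin H₀ = 1.5708×0.69088×0.00000 + 0.72297×1.00000×1.00000 = 0.000000 + 0.722970 = 0.722970.
Inverse-square distance factor (a/d)² = 1.0472² = 1.096628.
Q̄ = (S₀/π) × 1.096628 × [bracket] = (589/π) × 1.096628 × 0.722970 = 148.6 W/m².

Q̄ ≈ 149 W/m²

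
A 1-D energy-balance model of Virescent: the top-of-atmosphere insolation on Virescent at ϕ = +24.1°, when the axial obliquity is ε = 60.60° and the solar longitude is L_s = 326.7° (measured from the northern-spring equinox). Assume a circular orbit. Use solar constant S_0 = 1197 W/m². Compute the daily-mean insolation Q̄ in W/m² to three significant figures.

Solar declination: sin δ = sin ε · sin L_s = sin 60.60° × sin 326.7° = -0.47832, so δ = -28.575°.
cos h₀ = −tan(+24.1°) tan(-28.575°) = 0.2436, h₀ = 1.3247 rad.
Bracket: h₀ sin ϕ sin δ + cos ϕ cos δ sin h₀ = 1.3247×0.40833×-0.47832 + 0.91283×0.87819×0.96987 = -0.258730 + 0.777485 = 0.518755.
Q̄ = (S_0/π) × [bracket] = (1197/π) × 0.518755 = 197.7 W/m².

Q̄ ≈ 198 W/m²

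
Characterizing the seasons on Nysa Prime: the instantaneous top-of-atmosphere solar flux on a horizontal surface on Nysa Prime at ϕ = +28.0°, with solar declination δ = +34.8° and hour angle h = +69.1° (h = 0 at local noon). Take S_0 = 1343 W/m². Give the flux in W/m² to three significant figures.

707 W/m²

cos θ_z = sin ϕ sin δ + cos ϕ cos δ cos h = 0.267934 + 0.258646 = 0.526580.
Flux = S_0 · cos θ_z = 1343 × 0.526580 = 707.2 W/m².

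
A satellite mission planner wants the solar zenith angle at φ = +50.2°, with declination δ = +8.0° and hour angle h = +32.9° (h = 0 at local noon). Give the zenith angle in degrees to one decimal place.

θ_z = 50.3°

cos θ_z = sin φ sin δ + cos φ cos δ cos h = 0.106924 + 0.532218 = 0.639142.
θ_z = arccos(0.639142) = 50.3°.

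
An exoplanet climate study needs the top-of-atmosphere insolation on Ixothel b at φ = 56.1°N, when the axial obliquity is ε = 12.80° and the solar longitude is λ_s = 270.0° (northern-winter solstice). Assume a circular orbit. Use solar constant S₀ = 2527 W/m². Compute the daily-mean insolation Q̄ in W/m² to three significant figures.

Solar declination: sin δ = sin ε · sin λ_s = sin 12.80° × sin 270.0° = -0.22155, so δ = -12.800°.
cos H₀ = −tan(+56.1°) tan(-12.800°) = 0.3381, H₀ = 1.2259 rad.
Bracket: H₀ sin φ sin δ + cos φ cos δ sin H₀ = 1.2259×0.83001×-0.22155 + 0.55775×0.97515×0.94111 = -0.225429 + 0.511860 = 0.286431.
Q̄ = (S₀/π) × [bracket] = (2527/π) × 0.286431 = 230.4 W/m².

Q̄ ≈ 230 W/m²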